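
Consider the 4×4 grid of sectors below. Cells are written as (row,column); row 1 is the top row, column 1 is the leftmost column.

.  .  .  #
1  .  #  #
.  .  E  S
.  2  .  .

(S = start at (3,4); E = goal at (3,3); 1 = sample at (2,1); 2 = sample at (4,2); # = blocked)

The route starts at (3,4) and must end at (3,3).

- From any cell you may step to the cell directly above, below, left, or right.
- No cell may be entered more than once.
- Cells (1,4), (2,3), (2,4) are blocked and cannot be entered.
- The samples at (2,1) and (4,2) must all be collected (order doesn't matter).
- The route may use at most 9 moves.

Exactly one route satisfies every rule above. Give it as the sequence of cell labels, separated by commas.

The 9-move cap with required stops at (2,1), (4,2) leaves no slack for detours.
Route from (3,4): down 1 to (4,4), left 3 to (4,1), up 2 to (2,1), right 1 to (2,2), down 1 to (3,2), right 1 to (3,3) — 9 moves in all.
Check: all required cells visited; 9 ≤ 9 moves.

(3,4), (4,4), (4,3), (4,2), (4,1), (3,1), (2,1), (2,2), (3,2), (3,3)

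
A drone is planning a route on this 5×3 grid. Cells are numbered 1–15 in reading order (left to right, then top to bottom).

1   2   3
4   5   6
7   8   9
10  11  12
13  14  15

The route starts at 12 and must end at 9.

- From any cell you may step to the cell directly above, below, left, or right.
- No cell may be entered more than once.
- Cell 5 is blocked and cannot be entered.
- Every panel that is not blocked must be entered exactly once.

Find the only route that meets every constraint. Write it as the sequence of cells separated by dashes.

12 - 15 - 14 - 13 - 10 - 11 - 8 - 7 - 4 - 1 - 2 - 3 - 6 - 9

Need to visit all 14 open cells exactly once, starting at 12 and ending at 9.
Cell 13 has only two open neighbours (10 and 14), so the path must pass straight through it: one of those is the cell it's entered from and the other is where it exits.
Route from 12: down to 15, 2× left (reaching 13), up to 10, right to 11, up to 8, left to 7, 2× up (reaching 1), 2× right (reaching 3), 2× down (reaching 9) — 13 moves in all.
Check: all 14 open cells covered.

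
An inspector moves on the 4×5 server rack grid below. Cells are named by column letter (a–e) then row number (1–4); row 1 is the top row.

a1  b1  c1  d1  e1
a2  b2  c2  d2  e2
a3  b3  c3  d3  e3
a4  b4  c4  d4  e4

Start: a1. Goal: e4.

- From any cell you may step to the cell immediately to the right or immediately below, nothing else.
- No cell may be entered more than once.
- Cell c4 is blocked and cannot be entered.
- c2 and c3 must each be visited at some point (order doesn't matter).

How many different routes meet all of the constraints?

6

A right/down-only route from a1 to e4 makes exactly 3 down-moves and 4 right-moves in some order.
With no other constraints that would be C(7,3) = 35 routes.
A monotone route can only reach the required cells in the order c2, c3, so split there and multiply the segment counts (each segment already excludes blocked cells): a1→c2: 3; c2→c3: 1; c3→e4: 2; product = 6.
That gives 6 routes.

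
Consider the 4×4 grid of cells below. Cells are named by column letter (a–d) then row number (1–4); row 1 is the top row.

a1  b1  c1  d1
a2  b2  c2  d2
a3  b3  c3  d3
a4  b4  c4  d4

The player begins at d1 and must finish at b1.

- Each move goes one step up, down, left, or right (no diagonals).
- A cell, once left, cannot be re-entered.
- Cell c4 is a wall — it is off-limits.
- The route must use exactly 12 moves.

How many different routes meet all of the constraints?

4

Need simple routes of exactly 12 moves from d1 to b1 (Manhattan distance 2, so 5 moves are spent on a detour and 5 undoing it).
Enumerating: d1 d2 d3 c3 c2 b2 b3 b4 a4 a3 a2 a1 b1 | d1 d2 d3 c3 b3 b4 a4 a3 a2 b2 c2 c1 b1 | d1 c1 c2 d2 d3 c3 b3 b4 a4 a3 a2 a1 b1 | d1 c1 c2 d2 d3 c3 b3 b4 a4 a3 a2 b2 b1.
That gives 4 routes.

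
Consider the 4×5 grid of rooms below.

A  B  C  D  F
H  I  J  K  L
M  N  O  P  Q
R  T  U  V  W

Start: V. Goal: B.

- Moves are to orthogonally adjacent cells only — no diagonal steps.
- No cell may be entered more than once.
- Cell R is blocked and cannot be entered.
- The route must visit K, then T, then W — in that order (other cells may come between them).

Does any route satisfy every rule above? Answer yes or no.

no

Ignoring the required order, 44 revisit-free routes from V to B pass through all of K, T, and W; the waypoint orders that occur are W → K → T (40); W → T → K (4) — never K → T → W.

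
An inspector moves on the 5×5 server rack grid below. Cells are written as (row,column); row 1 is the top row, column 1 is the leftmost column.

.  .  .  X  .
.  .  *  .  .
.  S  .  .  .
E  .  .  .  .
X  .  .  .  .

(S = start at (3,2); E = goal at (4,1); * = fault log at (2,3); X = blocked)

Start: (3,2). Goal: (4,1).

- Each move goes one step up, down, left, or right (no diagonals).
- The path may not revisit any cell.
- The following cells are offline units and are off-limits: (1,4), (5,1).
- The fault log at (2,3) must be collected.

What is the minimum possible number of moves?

6

Any route passes through (2,3) somewhere between (3,2) and (4,1). Summing Manhattan distances along the two legs ((3,2) → (2,3) → (4,1)) gives a lower bound of 2 + 4 = 6 moves.
A route of 6 moves achieves this: (3,2) → (2,2) → (2,3) → (3,3) → (4,3) → (4,2) → (4,1).
Since 6 matches the lower bound, it is optimal.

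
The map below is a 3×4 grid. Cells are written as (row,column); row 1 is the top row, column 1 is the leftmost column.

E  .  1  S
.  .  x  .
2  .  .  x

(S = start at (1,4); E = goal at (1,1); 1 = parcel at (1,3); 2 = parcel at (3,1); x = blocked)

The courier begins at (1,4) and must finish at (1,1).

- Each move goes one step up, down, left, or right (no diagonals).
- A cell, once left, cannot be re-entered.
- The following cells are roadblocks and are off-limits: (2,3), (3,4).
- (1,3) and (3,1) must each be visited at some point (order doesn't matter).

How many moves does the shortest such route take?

Any route passes through (1,3) and (3,1) in some order between (1,4) and (1,1). Summing Manhattan distances along each leg and taking the cheapest ordering ((1,4) → (1,3) → (3,1) → (1,1)) gives a lower bound of 1 + 4 + 2 = 7 moves.
A route of 7 moves achieves this: (1,4) → (1,3) → (1,2) → (2,2) → (3,2) → (3,1) → (2,1) → (1,1).
Since 7 matches the lower bound, it is optimal.

7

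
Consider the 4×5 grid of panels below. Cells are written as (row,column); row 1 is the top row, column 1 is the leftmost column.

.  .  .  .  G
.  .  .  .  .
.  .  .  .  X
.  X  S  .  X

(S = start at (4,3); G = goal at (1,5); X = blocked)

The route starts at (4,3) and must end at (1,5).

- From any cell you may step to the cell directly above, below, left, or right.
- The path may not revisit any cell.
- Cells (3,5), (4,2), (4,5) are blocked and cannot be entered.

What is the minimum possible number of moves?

The Manhattan distance from (4,3) to (1,5) is |4−1| + |3−5| = 5, so at least 5 moves are needed.
A route of 5 moves achieves this: (4,3) → (3,3) → (2,3) → (1,3) → (1,4) → (1,5).
Since 5 matches the lower bound, it is optimal.

5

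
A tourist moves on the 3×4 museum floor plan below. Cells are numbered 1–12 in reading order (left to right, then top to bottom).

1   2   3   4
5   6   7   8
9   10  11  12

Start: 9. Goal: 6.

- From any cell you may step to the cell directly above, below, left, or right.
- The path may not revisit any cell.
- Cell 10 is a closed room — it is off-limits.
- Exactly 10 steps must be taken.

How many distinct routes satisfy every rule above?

1

Need simple routes of exactly 10 moves from 9 to 6 (Manhattan distance 2, so 4 moves are spent on a detour and 4 undoing it).
Enumerating: 9 5 1 2 3 4 8 12 11 7 6.
That gives 1 route.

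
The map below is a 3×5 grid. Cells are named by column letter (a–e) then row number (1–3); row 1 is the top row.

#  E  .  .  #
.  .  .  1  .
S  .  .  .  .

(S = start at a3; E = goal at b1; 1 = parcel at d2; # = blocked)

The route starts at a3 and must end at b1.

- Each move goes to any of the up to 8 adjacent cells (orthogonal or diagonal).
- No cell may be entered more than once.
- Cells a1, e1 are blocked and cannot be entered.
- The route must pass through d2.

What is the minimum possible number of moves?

Any route passes through d2 somewhere between a3 and b1. Summing Chebyshev distances along the two legs (a3 → d2 → b1) gives a lower bound of 3 + 2 = 5 moves.
A route of 5 moves achieves this: a3 → b2 → c1 → d2 → c2 → b1.
Since 5 matches the lower bound, it is optimal.

5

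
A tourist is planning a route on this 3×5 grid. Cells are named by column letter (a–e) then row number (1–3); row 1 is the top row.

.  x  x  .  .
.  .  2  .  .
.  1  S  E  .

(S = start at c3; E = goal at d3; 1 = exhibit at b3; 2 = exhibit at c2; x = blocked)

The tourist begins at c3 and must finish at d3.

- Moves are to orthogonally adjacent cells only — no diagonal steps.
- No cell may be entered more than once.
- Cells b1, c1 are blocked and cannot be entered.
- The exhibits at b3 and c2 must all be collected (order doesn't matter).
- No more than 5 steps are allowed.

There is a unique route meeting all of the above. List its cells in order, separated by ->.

c3 -> b3 -> b2 -> c2 -> d2 -> d3

The 5-move cap with required stops at b3, c2 leaves no slack for detours.
Route from c3: left to b3, up to b2, 2× right (reaching d2), down to d3 — 5 moves in all.
Check: all required cells visited; 5 ≤ 5 moves.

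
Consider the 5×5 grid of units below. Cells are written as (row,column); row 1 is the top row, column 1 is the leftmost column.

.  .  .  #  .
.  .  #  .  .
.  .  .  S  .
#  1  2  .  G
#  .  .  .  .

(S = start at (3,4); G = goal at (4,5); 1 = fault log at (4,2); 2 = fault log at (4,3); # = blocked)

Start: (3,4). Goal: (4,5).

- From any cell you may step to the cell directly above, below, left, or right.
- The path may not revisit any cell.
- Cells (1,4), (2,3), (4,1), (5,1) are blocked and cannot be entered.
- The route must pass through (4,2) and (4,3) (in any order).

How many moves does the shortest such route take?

Any route passes through (4,2) and (4,3) in some order between (3,4) and (4,5). Summing Manhattan distances along each leg and taking the cheapest ordering ((3,4) → (4,2) → (4,3) → (4,5)) gives a lower bound of 3 + 1 + 2 = 6 moves.
A route of 6 moves achieves this: (3,4) → (3,3) → (3,2) → (4,2) → (4,3) → (4,4) → (4,5).
Since 6 matches the lower bound, it is optimal.

6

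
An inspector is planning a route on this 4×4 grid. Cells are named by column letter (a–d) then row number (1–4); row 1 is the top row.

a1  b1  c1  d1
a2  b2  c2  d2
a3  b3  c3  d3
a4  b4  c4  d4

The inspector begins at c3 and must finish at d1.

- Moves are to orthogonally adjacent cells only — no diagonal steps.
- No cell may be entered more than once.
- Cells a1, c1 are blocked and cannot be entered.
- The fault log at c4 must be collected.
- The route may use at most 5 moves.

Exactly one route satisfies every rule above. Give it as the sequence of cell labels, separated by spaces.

c3 c4 d4 d3 d2 d1

The budget equals the shortest possible length, so every move has to be on a shortest route through the required cells.
Route from c3: down to c4, right to d4, 3× up (reaching d1) — 5 moves in all.
Check: all required cells visited; 5 ≤ 5 moves.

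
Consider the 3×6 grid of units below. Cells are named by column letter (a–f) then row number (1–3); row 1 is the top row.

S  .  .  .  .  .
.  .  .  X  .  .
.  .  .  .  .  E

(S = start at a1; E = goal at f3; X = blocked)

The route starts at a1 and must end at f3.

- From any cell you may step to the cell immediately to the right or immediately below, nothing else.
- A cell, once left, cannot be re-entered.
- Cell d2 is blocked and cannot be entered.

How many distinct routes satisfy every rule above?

A right/down-only route from a1 to f3 makes exactly 2 down-moves and 5 right-moves in some order.
With no other constraints that would be C(7,2) = 21 routes.
Subtract routes through each blocked cell (inclusion–exclusion for overlaps): − through d2: 12 → 9.
That gives 9 routes.

9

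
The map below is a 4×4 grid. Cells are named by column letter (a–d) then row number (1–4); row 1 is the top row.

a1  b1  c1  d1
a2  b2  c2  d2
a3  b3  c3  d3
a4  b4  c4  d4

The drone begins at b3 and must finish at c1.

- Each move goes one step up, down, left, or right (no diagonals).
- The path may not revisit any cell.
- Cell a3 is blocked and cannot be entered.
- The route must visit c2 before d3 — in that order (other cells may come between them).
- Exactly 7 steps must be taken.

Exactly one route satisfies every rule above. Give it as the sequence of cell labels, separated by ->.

b3 -> b2 -> c2 -> c3 -> d3 -> d2 -> d1 -> c1

The waypoints must appear in the order c2, d3, with no cell reused.
Route from b3: up to b2, right to c2, down to c3, right to d3, 2× up (reaching d1), left to c1 — 7 moves in all.
Check: order respected (c2 at step 2, d3 at step 4); 7 moves as required.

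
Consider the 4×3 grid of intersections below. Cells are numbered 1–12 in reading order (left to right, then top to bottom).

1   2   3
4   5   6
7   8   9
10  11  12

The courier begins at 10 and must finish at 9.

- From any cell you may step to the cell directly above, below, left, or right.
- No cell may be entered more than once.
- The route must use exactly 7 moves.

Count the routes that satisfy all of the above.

Need simple routes of exactly 7 moves from 10 to 9 (Manhattan distance 3, so 2 moves are spent on a detour and 2 undoing it).
Enumerating: 10 7 4 1 2 5 8 9 | 10 7 4 1 2 5 6 9 | 10 7 4 1 2 3 6 9 | 10 7 4 5 2 3 6 9 | 10 7 4 5 8 11 12 9 | 10 7 8 5 2 3 6 9 | 10 11 8 5 2 3 6 9 | 10 11 8 7 4 5 6 9.
That gives 8 routes.

8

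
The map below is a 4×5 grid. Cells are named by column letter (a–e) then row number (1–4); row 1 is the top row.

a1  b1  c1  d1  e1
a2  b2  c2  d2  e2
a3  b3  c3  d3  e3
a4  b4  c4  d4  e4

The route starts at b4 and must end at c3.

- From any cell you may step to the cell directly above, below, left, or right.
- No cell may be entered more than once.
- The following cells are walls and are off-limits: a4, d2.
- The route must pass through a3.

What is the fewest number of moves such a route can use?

6

Any route passes through a3 somewhere between b4 and c3. Summing Manhattan distances along the two legs (b4 → a3 → c3) gives a lower bound of 2 + 2 = 4 moves.
The shortest route satisfying every rule uses 6 moves: b4 → b3 → a3 → a2 → b2 → c2 → c3.
The bound of 4 isn't tight here; checking systematically, no route of length 4 through 5 satisfies every constraint, so 6 is the minimum.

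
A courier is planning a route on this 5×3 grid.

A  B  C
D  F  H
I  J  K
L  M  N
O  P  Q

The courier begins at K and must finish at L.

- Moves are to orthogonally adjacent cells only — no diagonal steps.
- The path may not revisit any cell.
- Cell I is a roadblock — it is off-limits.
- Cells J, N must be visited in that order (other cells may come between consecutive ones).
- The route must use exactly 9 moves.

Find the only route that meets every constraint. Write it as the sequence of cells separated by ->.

The waypoints must appear in the order J, N, with no cell reused.
Route from K: up 1 to H, left 1 to F, down 2 to M, right 1 to N, down 1 to Q, left 2 to O, up 1 to L — 9 moves in all.
Check: order respected (J at step 3, N at step 5); 9 moves as required.

K -> H -> F -> J -> M -> N -> Q -> P -> O -> L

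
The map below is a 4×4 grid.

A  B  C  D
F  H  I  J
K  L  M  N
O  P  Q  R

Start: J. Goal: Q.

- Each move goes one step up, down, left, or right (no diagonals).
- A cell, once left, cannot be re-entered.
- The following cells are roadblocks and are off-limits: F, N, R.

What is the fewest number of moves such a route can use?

3

The Manhattan distance from J to Q is |2−4| + |4−3| = 3, so at least 3 moves are needed.
A route of 3 moves achieves this: J → I → M → Q.
Since 3 matches the lower bound, it is optimal.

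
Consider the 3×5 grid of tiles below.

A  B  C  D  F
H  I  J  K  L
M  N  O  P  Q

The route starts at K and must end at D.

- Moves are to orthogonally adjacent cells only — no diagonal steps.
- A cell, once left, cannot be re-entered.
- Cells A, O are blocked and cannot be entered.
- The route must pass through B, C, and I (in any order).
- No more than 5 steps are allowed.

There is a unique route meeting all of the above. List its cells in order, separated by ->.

The 5-move cap with required stops at B, C, I leaves no slack for detours.
Route from K: 2× left (reaching I), up to B, 2× right (reaching D) — 5 moves in all.
Check: all required cells visited; 5 ≤ 5 moves.

K -> J -> I -> B -> C -> D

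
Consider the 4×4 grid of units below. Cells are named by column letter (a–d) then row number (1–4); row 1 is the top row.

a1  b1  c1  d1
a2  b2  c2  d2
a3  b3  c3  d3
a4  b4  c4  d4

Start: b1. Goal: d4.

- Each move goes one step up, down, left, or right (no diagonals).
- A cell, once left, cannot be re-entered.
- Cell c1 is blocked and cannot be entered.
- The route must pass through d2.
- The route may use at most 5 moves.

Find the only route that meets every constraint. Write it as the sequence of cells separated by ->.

b1 -> b2 -> c2 -> d2 -> d3 -> d4

The budget equals the shortest possible length, so every move has to be on a shortest route through the required cells.
Route from b1: down 1 to b2, right 2 to d2, down 2 to d4 — 5 moves in all.
Check: all required cells visited; 5 ≤ 5 moves.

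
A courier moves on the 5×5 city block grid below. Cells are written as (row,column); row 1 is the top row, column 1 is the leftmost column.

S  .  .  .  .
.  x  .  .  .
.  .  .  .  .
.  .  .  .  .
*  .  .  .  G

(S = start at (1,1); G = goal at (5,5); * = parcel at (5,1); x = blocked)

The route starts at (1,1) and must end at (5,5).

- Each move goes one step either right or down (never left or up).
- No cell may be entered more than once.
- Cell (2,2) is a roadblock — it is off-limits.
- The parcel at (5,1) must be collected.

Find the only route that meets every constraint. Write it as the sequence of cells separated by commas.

(1,1), (2,1), (3,1), (4,1), (5,1), (5,2), (5,3), (5,4), (5,5)

Moves only go right or down, so the column and row indices never decrease.
Route from (1,1): down 4 to (5,1), right 4 to (5,5) — 8 moves in all.
Check: all required cells visited.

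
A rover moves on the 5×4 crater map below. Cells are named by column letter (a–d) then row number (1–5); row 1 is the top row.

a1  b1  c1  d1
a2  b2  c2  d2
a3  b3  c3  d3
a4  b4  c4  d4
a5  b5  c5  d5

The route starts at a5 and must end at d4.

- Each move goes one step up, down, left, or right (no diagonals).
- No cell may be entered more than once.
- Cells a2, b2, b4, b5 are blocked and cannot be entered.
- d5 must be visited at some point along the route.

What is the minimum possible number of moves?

8

Any route passes through d5 somewhere between a5 and d4. Summing Manhattan distances along the two legs (a5 → d5 → d4) gives a lower bound of 3 + 1 = 4 moves.
That bound ignores the blocked cells. Measuring each leg by the fewest moves that actually steer around them (a5→d5: 7; d5→d4: 1) raises the lower bound to 8.
A route of 8 moves exists: a5 → a4 → a3 → b3 → c3 → c4 → c5 → d5 → d4.
Since 8 matches that lower bound, it is optimal.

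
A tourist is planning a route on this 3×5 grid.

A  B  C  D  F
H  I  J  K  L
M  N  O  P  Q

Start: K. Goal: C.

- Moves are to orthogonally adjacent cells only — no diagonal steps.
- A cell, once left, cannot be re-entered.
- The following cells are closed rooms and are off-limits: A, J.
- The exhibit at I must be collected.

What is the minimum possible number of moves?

6

Any route passes through I somewhere between K and C. Summing Manhattan distances along the two legs (K → I → C) gives a lower bound of 2 + 2 = 4 moves.
That bound ignores the blocked cells. Measuring each leg by the fewest moves that actually steer around them (K→I: 4; I→C: 2) raises the lower bound to 6.
A route of 6 moves exists: K → P → O → N → I → B → C.
Since 6 matches that lower bound, it is optimal.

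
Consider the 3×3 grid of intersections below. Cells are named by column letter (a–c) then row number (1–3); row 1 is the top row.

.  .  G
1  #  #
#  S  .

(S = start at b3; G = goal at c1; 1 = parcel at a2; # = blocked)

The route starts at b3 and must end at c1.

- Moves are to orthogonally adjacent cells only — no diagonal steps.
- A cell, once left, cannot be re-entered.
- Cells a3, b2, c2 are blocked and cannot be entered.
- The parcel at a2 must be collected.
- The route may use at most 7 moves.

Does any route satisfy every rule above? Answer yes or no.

no

The blocked cells wall a2 off from b3 completely — no sequence of moves reaches it at all, so no route can satisfy the rules.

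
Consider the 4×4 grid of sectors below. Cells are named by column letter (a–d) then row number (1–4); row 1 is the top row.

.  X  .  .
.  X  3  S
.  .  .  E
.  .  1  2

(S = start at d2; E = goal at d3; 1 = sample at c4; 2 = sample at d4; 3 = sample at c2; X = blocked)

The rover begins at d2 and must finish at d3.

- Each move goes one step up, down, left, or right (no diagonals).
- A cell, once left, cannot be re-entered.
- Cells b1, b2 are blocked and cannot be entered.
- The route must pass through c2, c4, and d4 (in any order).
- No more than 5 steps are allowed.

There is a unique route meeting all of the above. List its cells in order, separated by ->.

d2 -> c2 -> c3 -> c4 -> d4 -> d3

The 5-move cap with required stops at c2, c4, d4 leaves no slack for detours.
Route from d2: left to c2, 2× down (reaching c4), right to d4, up to d3 — 5 moves in all.
Check: all required cells visited; 5 ≤ 5 moves.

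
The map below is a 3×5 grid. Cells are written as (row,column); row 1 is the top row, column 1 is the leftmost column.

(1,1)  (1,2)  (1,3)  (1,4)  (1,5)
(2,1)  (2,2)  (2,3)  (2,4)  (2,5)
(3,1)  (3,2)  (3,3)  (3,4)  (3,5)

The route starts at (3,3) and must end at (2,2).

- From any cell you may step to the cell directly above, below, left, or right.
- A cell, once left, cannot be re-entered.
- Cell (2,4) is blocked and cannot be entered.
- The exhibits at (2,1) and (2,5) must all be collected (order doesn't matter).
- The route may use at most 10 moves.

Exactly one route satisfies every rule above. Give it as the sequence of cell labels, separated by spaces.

(3,3) (3,4) (3,5) (2,5) (1,5) (1,4) (1,3) (1,2) (1,1) (2,1) (2,2)

Any route must reach (2,1) and (2,5) and still end at (2,2) within 10 moves, so the order of the required stops is forced.
Route from (3,3): 2× right (reaching (3,5)), 2× up (reaching (1,5)), 4× left (reaching (1,1)), down to (2,1), right to (2,2) — 10 moves in all.
Check: all required cells visited; 10 ≤ 10 moves.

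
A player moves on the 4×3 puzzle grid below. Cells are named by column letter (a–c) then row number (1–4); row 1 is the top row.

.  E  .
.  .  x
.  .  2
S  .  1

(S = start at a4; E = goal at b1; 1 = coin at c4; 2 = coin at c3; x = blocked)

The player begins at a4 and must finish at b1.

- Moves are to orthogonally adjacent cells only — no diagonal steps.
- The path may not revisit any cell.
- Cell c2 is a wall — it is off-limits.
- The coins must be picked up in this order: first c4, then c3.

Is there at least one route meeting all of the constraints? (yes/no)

yes

One route that works: a4 → b4 → c4 → c3 → b3 → b2 → b1.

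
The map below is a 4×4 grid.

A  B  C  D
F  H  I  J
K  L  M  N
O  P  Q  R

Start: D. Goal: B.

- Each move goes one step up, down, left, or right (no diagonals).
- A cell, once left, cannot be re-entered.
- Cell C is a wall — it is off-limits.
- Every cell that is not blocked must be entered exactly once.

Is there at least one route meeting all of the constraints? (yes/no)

yes

One route that works: D → J → N → R → Q → M → I → H → L → P → O → K → F → A → B.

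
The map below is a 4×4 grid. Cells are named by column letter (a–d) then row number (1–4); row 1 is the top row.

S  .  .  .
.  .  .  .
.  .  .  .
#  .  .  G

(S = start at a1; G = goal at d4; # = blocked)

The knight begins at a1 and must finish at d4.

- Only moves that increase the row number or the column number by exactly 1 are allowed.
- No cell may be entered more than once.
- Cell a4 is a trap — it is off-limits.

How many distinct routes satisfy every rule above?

A right/down-only route from a1 to d4 makes exactly 3 down-moves and 3 right-moves in some order.
With no other constraints that would be C(6,3) = 20 routes.
Subtract routes through each blocked cell (inclusion–exclusion for overlaps): − through a4: 1 → 19.
That gives 19 routes.

19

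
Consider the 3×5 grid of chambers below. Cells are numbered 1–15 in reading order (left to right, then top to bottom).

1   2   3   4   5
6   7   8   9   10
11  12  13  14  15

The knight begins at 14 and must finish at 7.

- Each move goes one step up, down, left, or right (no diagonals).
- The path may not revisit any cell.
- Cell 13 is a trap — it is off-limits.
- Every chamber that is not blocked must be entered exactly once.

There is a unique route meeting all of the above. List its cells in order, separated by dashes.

Need to visit all 14 open cells exactly once, starting at 14 and ending at 7.
Cell 15 has only two open neighbours (10 and 14), so the path must pass straight through it: one of those is the cell it's entered from and the other is where it exits.
Route from 14: right 1 to 15, up 2 to 5, left 1 to 4, down 1 to 9, left 1 to 8, up 1 to 3, left 2 to 1, down 2 to 11, right 1 to 12, up 1 to 7 — 13 moves in all.
Check: all 14 open cells covered.

14 - 15 - 10 - 5 - 4 - 9 - 8 - 3 - 2 - 1 - 6 - 11 - 12 - 7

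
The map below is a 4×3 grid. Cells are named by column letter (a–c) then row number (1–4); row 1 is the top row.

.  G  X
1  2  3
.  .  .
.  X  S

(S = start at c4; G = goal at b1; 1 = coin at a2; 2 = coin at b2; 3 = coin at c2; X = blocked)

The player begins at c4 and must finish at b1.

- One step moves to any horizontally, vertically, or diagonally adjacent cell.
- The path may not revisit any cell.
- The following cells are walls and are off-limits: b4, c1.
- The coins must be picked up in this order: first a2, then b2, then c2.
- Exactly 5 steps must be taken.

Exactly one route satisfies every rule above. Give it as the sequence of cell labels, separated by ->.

c4 -> b3 -> a2 -> b2 -> c2 -> b1

The waypoints must appear in the order a2, b2, c2, with no cell reused.
Route from c4: up-left 2 to a2, right 2 to c2, up-left 1 to b1 — 5 moves in all.
Check: order respected (1 at step 2, 2 at step 3, 3 at step 4); 5 moves as required.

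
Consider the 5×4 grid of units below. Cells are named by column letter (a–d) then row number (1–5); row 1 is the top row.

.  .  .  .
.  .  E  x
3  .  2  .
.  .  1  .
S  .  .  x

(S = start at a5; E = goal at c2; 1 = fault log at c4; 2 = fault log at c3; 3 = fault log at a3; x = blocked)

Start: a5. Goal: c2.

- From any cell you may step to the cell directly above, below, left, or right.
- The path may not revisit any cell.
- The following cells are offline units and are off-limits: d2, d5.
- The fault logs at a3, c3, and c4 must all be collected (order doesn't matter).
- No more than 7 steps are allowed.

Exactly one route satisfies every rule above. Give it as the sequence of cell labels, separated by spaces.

a5 a4 a3 b3 b4 c4 c3 c2

The 7-move cap with required stops at a3, c3, c4 leaves no slack for detours.
Route from a5: 2× up (reaching a3), right to b3, down to b4, right to c4, 2× up (reaching c2) — 7 moves in all.
Check: all required cells visited; 7 ≤ 7 moves.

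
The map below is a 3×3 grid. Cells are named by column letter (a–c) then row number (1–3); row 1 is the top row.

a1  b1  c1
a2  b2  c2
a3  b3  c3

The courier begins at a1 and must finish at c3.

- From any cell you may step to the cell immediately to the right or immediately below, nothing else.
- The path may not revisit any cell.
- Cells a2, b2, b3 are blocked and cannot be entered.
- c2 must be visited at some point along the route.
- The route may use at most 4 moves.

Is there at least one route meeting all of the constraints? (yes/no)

One route that works: a1 → b1 → c1 → c2 → c3.

yes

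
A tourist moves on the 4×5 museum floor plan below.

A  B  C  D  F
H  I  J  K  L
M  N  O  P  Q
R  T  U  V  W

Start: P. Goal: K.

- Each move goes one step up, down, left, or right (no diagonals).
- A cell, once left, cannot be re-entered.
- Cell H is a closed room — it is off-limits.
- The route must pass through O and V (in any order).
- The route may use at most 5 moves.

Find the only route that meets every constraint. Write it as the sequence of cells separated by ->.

P -> V -> U -> O -> J -> K

Any route must reach O and V and still end at K within 5 moves, so the order of the required stops is forced.
Route from P: down 1 to V, left 1 to U, up 2 to J, right 1 to K — 5 moves in all.
Check: all required cells visited; 5 ≤ 5 moves.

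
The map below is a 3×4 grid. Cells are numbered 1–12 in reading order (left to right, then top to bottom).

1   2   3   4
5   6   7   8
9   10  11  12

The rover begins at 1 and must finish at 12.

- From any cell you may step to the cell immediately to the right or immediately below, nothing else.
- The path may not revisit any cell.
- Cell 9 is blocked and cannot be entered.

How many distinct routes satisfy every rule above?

A right/down-only route from 1 to 12 makes exactly 2 down-moves and 3 right-moves in some order.
With no other constraints that would be C(5,2) = 10 routes.
Subtract routes through each blocked cell (inclusion–exclusion for overlaps): − through 9: 1 → 9.
That gives 9 routes.

9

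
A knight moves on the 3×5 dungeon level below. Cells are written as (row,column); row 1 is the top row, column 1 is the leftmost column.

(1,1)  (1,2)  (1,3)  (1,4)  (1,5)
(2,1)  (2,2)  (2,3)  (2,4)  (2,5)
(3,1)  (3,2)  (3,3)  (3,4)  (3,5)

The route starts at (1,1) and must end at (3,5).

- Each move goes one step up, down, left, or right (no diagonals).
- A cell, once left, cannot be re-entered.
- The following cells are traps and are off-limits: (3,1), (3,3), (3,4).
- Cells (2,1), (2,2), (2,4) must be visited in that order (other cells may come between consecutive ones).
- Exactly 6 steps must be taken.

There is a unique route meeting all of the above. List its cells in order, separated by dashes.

The waypoints must appear in the order (2,1), (2,2), (2,4), with no cell reused.
Route from (1,1): down 1 to (2,1), right 4 to (2,5), down 1 to (3,5) — 6 moves in all.
Check: order respected ((2,1) at step 1, (2,2) at step 2, (2,4) at step 4); 6 moves as required.

(1,1) - (2,1) - (2,2) - (2,3) - (2,4) - (2,5) - (3,5)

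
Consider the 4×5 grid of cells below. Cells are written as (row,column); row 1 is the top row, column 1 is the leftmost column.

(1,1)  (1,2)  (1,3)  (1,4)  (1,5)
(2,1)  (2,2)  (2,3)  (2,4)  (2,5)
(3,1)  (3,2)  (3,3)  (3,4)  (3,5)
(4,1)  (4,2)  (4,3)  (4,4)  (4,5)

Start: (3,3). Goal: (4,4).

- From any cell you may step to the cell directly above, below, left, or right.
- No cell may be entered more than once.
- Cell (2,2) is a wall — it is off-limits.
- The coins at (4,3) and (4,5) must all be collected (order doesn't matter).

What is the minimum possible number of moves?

Any route passes through (4,3) and (4,5) in some order between (3,3) and (4,4). Summing Manhattan distances along each leg and taking the cheapest ordering ((3,3) → (4,3) → (4,5) → (4,4)) gives a lower bound of 1 + 2 + 1 = 4 moves.
The shortest route satisfying every rule uses 14 moves: (3,3) → (4,3) → (4,2) → (3,2) → (3,1) → (2,1) → (1,1) → (1,2) → (1,3) → (2,3) → (2,4) → (3,4) → (3,5) → (4,5) → (4,4).
The bound of 4 isn't tight here; checking systematically, no route of length 4 through 13 satisfies every constraint (on a 4-connected grid the length of any start-to-goal walk has the same parity as the Manhattan bound, so only lengths 4, 6, 8, … need checking), so 14 is the minimum.

14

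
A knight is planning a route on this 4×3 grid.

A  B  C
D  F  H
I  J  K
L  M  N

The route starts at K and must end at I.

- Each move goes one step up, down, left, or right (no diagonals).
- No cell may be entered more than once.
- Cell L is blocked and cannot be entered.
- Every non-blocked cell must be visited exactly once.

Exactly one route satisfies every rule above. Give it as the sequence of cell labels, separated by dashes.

Need to visit all 11 open cells exactly once, starting at K and ending at I.
Cell C has only two open neighbours (H and B), so the path must pass straight through it: one of those is the cell it's entered from and the other is where it exits.
Route from K: down to N, left to M, 2× up (reaching F), right to H, up to C, 2× left (reaching A), 2× down (reaching I) — 10 moves in all.
Check: all 11 open cells covered.

K - N - M - J - F - H - C - B - A - D - I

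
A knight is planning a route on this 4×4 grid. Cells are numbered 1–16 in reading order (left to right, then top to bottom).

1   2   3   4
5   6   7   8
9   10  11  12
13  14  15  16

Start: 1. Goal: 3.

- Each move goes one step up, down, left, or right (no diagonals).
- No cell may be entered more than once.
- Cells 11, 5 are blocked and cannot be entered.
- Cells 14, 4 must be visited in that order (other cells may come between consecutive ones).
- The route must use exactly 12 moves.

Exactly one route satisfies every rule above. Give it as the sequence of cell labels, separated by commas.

The waypoints must appear in the order 14, 4, with no cell reused.
Route from 1: right 1 to 2, down 2 to 10, left 1 to 9, down 1 to 13, right 3 to 16, up 3 to 4, left 1 to 3 — 12 moves in all.
Check: order respected (14 at step 6, 4 at step 11); 12 moves as required.

1, 2, 6, 10, 9, 13, 14, 15, 16, 12, 8, 4, 3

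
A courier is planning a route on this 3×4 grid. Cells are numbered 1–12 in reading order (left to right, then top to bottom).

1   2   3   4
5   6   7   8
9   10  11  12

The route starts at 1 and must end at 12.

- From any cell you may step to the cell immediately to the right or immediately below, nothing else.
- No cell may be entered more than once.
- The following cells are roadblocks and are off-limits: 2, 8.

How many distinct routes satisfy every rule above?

A right/down-only route from 1 to 12 makes exactly 2 down-moves and 3 right-moves in some order.
With no other constraints that would be C(5,2) = 10 routes.
Subtract routes through each blocked cell (inclusion–exclusion for overlaps): − through 2: 6 − through 8: 4 + through 2&8: 3 → 3.
That gives 3 routes.

3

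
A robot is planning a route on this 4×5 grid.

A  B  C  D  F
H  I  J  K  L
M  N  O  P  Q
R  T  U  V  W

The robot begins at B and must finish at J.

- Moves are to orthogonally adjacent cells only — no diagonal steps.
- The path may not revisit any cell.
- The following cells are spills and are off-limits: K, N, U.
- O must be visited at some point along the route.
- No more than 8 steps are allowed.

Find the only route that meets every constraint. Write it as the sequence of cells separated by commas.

Any route must reach O and still end at J within 8 moves, so the order of the required stops is forced.
Route from B: right 3 to F, down 2 to Q, left 2 to O, up 1 to J — 8 moves in all.
Check: all required cells visited; 8 ≤ 8 moves.

B, C, D, F, L, Q, P, O, J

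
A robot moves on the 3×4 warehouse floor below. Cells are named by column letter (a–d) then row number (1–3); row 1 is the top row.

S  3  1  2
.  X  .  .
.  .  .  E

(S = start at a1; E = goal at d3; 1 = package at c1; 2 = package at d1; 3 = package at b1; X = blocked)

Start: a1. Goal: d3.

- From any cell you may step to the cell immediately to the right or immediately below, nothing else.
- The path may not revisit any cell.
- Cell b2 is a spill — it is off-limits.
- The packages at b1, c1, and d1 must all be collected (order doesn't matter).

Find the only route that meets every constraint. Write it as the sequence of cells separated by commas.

Moves only go right or down, so the column and row indices never decrease.
Route from a1: 3× right (reaching d1), 2× down (reaching d3) — 5 moves in all.
Check: all required cells visited.

a1, b1, c1, d1, d2, d3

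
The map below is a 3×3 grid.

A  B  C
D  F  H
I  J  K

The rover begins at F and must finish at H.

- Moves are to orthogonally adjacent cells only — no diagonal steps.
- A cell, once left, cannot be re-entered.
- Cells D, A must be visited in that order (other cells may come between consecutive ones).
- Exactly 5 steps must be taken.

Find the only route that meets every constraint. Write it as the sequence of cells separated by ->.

F -> D -> A -> B -> C -> H

The waypoints must appear in the order D, A, with no cell reused.
Route from F: left to D, up to A, 2× right (reaching C), down to H — 5 moves in all.
Check: order respected (D at step 1, A at step 2); 5 moves as required.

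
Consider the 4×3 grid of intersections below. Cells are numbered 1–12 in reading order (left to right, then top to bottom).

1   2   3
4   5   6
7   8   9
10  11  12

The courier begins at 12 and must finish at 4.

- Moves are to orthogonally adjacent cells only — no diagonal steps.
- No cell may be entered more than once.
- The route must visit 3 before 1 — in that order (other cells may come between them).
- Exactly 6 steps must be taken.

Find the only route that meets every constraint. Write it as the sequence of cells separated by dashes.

The waypoints must appear in the order 3, 1, with no cell reused.
Route from 12: up 3 to 3, left 2 to 1, down 1 to 4 — 6 moves in all.
Check: order respected (3 at step 3, 1 at step 5); 6 moves as required.

12 - 9 - 6 - 3 - 2 - 1 - 4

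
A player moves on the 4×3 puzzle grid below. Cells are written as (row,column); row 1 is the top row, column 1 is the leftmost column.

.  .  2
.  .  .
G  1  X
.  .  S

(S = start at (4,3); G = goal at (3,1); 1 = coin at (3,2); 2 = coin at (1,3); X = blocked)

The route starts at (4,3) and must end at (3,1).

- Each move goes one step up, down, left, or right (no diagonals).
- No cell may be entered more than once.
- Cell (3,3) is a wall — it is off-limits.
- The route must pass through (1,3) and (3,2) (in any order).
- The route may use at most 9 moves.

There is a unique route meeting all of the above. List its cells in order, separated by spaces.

The 9-move cap with required stops at (1,3), (3,2) leaves no slack for detours.
Route from (4,3): left 1 to (4,2), up 2 to (2,2), right 1 to (2,3), up 1 to (1,3), left 2 to (1,1), down 2 to (3,1) — 9 moves in all.
Check: all required cells visited; 9 ≤ 9 moves.

(4,3) (4,2) (3,2) (2,2) (2,3) (1,3) (1,2) (1,1) (2,1) (3,1)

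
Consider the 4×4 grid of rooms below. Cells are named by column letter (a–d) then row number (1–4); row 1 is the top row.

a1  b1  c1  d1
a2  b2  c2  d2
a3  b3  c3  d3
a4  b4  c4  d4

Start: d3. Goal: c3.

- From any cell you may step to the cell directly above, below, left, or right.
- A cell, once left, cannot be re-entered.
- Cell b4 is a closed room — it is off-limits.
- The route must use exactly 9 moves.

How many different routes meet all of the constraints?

Need simple routes of exactly 9 moves from d3 to c3 (Manhattan distance 1, so 4 moves are spent on a detour and 4 undoing it).
Branch systematically from the start, pruning whenever the remaining move budget drops below the Manhattan distance to c3 or differs from it in parity. Every completion starts via d2: 9 (no valid completion starts via d4 and c3).
That gives 9 routes.

9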